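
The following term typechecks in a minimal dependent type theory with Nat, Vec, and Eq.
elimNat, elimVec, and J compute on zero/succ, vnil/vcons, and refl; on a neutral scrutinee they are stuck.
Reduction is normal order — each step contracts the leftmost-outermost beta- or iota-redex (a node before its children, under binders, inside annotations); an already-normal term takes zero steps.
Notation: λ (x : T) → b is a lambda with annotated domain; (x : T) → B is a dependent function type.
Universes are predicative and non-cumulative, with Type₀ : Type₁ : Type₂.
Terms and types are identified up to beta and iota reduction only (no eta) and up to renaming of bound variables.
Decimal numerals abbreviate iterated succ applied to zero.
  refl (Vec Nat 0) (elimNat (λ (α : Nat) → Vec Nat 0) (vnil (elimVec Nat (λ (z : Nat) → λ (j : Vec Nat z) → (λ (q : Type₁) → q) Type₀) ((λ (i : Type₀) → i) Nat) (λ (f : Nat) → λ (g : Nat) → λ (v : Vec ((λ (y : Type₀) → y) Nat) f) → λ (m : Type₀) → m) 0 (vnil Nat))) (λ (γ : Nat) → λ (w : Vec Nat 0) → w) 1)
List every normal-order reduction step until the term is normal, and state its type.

normal-order reduction sequence:
  refl (Vec Nat 0) (elimNat (λ (α : Nat) → Vec Nat 0) (vnil (elimVec Nat (λ (z : Nat) → λ (j : Vec Nat z) → (λ (q : Type₁) → q) Type₀) ((λ (i : Type₀) → i) Nat) (λ (f : Nat) → λ (g : Nat) → λ (v : Vec ((λ (y : Type₀) → y) Nat) f) → λ (m : Type₀) → m) 0 (vnil Nat))) (λ (γ : Nat) → λ (w : Vec Nat 0) → w) 1)
  ~> refl (Vec Nat 0) ((λ (α : Nat) → λ (z : Vec Nat 0) → z) 0 (elimNat (λ (j : Nat) → Vec Nat 0) (vnil (elimVec Nat (λ (q : Nat) → λ (i : Vec Nat q) → (λ (f : Type₁) → f) Type₀) ((λ (g : Type₀) → g) Nat) (λ (v : Nat) → λ (y : Nat) → λ (m : Vec ((λ (γ : Type₀) → γ) Nat) v) → λ (w : Type₀) → w) 0 (vnil Nat))) (λ (e : Nat) → λ (t : Vec Nat 0) → t) 0))
  ~> refl (Vec Nat 0) ((λ (α : Vec Nat 0) → α) (elimNat (λ (z : Nat) → Vec Nat 0) (vnil (elimVec Nat (λ (j : Nat) → λ (q : Vec Nat j) → (λ (i : Type₁) → i) Type₀) ((λ (f : Type₀) → f) Nat) (λ (g : Nat) → λ (v : Nat) → λ (y : Vec ((λ (m : Type₀) → m) Nat) g) → λ (γ : Type₀) → γ) 0 (vnil Nat))) (λ (w : Nat) → λ (e : Vec Nat 0) → e) 0))
  ~> refl (Vec Nat 0) (elimNat (λ (α : Nat) → Vec Nat 0) (vnil (elimVec Nat (λ (z : Nat) → λ (j : Vec Nat z) → (λ (q : Type₁) → q) Type₀) ((λ (i : Type₀) → i) Nat) (λ (f : Nat) → λ (g : Nat) → λ (v : Vec ((λ (y : Type₀) → y) Nat) f) → λ (m : Type₀) → m) 0 (vnil Nat))) (λ (γ : Nat) → λ (w : Vec Nat 0) → w) 0)
  ~> refl (Vec Nat 0) (vnil (elimVec Nat (λ (α : Nat) → λ (z : Vec Nat α) → (λ (j : Type₁) → j) Type₀) ((λ (q : Type₀) → q) Nat) (λ (i : Nat) → λ (f : Nat) → λ (g : Vec ((λ (v : Type₀) → v) Nat) i) → λ (y : Type₀) → y) 0 (vnil Nat)))
  ~> refl (Vec Nat 0) (vnil ((λ (α : Type₀) → α) Nat))
  ~> refl (Vec Nat 0) (vnil Nat)
the term's type:
  Eq (Vec Nat 0) (vnil Nat) (vnil Nat)


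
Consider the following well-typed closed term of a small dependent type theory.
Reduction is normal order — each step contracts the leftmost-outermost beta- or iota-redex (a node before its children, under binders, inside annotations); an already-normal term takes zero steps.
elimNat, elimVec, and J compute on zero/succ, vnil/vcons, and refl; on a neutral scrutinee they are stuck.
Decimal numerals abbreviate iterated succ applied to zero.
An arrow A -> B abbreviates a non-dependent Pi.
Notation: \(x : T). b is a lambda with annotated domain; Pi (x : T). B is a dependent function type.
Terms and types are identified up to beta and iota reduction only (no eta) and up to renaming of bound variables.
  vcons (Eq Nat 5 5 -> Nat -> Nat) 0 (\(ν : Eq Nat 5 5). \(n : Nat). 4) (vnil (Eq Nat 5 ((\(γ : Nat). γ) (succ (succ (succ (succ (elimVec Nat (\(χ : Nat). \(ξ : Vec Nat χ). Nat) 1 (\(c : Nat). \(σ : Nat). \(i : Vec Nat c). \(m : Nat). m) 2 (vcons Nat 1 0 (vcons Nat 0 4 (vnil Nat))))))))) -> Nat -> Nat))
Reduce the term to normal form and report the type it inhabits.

reduced normal form:
  vcons (Eq Nat 5 5 -> Nat -> Nat) 0 (\(ν : Eq Nat 5 5). \(n : Nat). 4) (vnil (Eq Nat 5 5 -> Nat -> Nat))
inferred type:
  Vec (Eq Nat 5 5 -> Nat -> Nat) 1


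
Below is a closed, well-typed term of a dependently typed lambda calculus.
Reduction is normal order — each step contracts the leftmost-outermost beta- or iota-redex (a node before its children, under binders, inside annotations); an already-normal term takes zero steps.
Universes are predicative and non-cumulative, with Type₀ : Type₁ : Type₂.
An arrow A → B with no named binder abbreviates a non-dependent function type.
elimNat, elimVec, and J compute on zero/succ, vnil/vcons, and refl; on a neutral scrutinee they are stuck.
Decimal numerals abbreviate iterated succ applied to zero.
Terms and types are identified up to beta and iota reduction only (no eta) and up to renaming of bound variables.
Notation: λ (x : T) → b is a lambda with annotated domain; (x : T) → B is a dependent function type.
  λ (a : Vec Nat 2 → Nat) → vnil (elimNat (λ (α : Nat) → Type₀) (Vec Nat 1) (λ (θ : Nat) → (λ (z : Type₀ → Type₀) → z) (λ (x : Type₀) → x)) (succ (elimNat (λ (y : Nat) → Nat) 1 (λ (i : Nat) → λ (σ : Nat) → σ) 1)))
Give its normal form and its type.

normal form:
  λ (a : Vec Nat 2 → Nat) → vnil (Vec Nat 1)
type:
  (Vec Nat 2 → Nat) → Vec (Vec Nat 1) 0


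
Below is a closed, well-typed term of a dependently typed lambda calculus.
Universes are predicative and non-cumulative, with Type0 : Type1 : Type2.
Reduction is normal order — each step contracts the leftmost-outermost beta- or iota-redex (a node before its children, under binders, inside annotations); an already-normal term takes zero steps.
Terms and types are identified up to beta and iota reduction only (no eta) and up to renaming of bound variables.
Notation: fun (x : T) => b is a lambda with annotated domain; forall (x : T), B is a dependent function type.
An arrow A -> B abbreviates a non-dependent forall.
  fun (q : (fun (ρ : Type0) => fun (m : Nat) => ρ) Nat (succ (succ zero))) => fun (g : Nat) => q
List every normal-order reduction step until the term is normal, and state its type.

reduction (normal order):
  fun (q : (fun (ρ : Type0) => fun (m : Nat) => ρ) Nat (succ (succ zero))) => fun (g : Nat) => q
  ~> fun (q : (fun (ρ : Nat) => Nat) (succ (succ zero))) => fun (m : Nat) => q
  ~> fun (q : Nat) => fun (ρ : Nat) => q
inferred type:
  Nat -> Nat -> Nat


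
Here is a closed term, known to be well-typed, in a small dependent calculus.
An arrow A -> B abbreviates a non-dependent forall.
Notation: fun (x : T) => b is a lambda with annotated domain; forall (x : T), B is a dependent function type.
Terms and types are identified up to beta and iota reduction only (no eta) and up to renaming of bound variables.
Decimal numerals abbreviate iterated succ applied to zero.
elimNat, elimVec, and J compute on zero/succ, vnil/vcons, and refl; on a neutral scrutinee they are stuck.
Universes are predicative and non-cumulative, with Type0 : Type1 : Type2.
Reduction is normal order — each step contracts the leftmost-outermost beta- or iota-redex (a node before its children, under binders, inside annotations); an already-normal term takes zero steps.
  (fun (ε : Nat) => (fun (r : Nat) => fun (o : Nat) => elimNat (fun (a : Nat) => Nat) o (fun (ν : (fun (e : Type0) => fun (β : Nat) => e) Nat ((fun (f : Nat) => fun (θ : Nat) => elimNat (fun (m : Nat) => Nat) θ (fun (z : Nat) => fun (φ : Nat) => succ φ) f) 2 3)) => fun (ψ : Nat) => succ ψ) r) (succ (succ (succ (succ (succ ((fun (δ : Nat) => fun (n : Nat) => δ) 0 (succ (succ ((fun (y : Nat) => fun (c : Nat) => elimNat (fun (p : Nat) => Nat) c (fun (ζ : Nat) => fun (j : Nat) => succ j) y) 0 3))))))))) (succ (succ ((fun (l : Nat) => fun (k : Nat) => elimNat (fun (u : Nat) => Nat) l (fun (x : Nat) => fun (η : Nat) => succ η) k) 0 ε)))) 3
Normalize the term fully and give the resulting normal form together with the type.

reduced normal form:
  10
inferred type:
  Nat
observation: 35 normal-order steps separate the term from its normal form.


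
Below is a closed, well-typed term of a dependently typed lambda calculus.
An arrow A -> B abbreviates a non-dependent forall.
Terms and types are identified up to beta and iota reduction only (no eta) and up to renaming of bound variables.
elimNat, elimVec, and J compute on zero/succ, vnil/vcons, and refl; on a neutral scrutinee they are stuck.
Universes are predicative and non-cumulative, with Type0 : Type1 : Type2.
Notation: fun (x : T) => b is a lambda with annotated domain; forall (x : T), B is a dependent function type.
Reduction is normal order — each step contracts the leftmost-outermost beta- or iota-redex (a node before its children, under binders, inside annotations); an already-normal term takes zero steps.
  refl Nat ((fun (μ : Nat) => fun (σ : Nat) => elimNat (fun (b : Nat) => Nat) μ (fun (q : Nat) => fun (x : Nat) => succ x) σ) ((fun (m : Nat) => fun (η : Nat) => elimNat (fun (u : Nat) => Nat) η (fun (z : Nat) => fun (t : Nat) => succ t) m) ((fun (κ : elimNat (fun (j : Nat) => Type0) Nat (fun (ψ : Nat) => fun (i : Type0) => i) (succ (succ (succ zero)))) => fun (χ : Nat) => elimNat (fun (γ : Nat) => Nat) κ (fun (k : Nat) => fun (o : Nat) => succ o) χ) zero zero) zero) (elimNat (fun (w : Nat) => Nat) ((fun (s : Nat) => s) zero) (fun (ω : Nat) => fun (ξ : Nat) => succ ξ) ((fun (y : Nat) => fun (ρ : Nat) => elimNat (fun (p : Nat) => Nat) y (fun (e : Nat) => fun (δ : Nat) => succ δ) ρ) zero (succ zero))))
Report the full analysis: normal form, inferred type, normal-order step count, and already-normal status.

normal form:
  refl Nat (succ zero)
inferred type:
  Eq Nat (succ zero) (succ zero)
normal-order step count: 23
term was already normal: no
first contracted redex: a beta-redex


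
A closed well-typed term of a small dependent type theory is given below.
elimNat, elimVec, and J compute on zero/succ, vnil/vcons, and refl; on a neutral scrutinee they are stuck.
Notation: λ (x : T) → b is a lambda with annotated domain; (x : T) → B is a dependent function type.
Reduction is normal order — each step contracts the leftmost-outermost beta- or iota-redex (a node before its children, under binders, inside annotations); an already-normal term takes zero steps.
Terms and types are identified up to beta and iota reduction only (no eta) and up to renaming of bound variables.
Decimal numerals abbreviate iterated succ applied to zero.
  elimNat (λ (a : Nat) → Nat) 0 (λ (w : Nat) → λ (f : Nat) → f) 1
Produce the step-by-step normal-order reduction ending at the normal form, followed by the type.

normal-order reduction:
  elimNat (λ (a : Nat) → Nat) 0 (λ (w : Nat) → λ (f : Nat) → f) 1
  ~> (λ (a : Nat) → λ (w : Nat) → w) 0 (elimNat (λ (f : Nat) → Nat) 0 (λ (x : Nat) → λ (l : Nat) → l) 0)
  ~> (λ (a : Nat) → a) (elimNat (λ (w : Nat) → Nat) 0 (λ (f : Nat) → λ (x : Nat) → x) 0)
  ~> elimNat (λ (a : Nat) → Nat) 0 (λ (w : Nat) → λ (f : Nat) → f) 0
  ~> 0
type:
  Nat


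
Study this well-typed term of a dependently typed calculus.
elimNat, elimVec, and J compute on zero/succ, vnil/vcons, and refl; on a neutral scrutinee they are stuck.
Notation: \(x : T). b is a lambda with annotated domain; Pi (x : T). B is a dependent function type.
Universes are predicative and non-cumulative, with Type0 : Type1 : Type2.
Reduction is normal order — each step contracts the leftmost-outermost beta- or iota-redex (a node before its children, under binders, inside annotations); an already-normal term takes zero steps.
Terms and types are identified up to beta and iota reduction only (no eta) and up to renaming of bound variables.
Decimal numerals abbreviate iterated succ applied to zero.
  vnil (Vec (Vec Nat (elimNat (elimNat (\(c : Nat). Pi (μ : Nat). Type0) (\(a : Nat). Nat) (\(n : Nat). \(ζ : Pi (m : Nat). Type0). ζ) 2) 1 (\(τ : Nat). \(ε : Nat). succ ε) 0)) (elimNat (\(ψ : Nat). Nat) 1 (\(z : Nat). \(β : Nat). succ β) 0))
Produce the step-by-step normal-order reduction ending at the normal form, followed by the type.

normal-order reduction sequence:
  vnil (Vec (Vec Nat (elimNat (elimNat (\(c : Nat). Pi (μ : Nat). Type0) (\(a : Nat). Nat) (\(n : Nat). \(ζ : Pi (m : Nat). Type0). ζ) 2) 1 (\(τ : Nat). \(ε : Nat). succ ε) 0)) (elimNat (\(ψ : Nat). Nat) 1 (\(z : Nat). \(β : Nat). succ β) 0))
  ~> vnil (Vec (Vec Nat 1) (elimNat (\(c : Nat). Nat) 1 (\(μ : Nat). \(a : Nat). succ a) 0))
  ~> vnil (Vec (Vec Nat 1) 1)
inferred type:
  Vec (Vec (Vec Nat 1) 1) 0


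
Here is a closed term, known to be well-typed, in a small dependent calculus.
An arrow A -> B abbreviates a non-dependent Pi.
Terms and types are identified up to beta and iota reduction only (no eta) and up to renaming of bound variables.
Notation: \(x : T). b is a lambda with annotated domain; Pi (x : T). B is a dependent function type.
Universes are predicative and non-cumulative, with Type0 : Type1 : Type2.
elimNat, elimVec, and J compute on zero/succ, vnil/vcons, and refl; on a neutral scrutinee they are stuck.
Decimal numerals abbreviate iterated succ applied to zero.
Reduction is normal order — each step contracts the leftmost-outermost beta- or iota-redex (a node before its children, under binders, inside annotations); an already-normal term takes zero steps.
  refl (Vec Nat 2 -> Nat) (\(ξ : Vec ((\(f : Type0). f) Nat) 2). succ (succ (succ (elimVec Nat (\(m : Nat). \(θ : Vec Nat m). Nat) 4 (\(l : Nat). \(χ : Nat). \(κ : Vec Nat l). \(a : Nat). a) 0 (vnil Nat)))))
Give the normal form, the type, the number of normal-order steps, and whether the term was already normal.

reduced normal form:
  refl (Vec Nat 2 -> Nat) (\(ξ : Vec Nat 2). 7)
inferred type:
  Eq (Vec Nat 2 -> Nat) (\(ξ : Vec Nat 2). 7) (\(f : Vec Nat 2). 7)
reduction steps (normal order): 2
already normal: no
first contracted redex: a beta-redex


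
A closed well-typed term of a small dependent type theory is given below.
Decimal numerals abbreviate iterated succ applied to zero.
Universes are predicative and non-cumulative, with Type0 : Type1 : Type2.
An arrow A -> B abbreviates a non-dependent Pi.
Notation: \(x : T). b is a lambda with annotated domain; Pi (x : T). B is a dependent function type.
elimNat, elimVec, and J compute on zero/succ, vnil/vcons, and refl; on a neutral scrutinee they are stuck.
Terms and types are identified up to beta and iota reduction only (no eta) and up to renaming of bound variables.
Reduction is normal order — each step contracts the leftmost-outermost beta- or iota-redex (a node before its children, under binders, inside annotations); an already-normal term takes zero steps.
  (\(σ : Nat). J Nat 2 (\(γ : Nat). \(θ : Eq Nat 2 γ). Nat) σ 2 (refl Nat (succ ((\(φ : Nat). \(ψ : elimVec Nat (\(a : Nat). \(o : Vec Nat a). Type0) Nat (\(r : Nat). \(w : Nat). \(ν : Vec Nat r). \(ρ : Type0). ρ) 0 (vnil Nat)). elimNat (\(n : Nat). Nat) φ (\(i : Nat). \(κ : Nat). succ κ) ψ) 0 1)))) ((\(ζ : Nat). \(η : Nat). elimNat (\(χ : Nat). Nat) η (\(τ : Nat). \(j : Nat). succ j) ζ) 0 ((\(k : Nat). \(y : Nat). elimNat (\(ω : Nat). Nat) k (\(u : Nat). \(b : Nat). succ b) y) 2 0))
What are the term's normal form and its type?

normal form:
  2
the term's type:
  Nat


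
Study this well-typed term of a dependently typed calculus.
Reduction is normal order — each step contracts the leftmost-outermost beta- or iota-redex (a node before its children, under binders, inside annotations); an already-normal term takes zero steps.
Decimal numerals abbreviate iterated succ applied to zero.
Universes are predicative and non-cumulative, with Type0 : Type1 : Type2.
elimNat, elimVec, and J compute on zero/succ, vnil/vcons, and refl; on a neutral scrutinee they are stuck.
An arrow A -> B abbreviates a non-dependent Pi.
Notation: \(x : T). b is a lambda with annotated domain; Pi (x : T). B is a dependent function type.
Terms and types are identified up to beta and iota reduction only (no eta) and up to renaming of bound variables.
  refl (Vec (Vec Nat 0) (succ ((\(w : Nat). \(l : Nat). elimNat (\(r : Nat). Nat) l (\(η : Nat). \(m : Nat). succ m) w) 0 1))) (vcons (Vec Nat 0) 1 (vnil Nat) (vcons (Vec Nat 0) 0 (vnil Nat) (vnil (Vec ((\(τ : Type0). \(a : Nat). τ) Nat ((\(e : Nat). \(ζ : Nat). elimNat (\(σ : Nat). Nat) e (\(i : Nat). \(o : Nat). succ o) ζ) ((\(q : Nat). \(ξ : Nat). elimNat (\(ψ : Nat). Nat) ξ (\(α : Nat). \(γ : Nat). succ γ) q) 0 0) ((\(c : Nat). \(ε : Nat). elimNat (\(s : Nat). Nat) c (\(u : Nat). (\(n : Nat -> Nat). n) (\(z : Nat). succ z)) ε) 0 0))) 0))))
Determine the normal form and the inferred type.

reduced normal form:
  refl (Vec (Vec Nat 0) 2) (vcons (Vec Nat 0) 1 (vnil Nat) (vcons (Vec Nat 0) 0 (vnil Nat) (vnil (Vec Nat 0))))
the term's type:
  Eq (Vec (Vec Nat 0) 2) (vcons (Vec Nat 0) 1 (vnil Nat) (vcons (Vec Nat 0) 0 (vnil Nat) (vnil (Vec Nat 0)))) (vcons (Vec Nat 0) 1 (vnil Nat) (vcons (Vec Nat 0) 0 (vnil Nat) (vnil (Vec Nat 0))))
observation: normalization takes exactly 5 steps under the normal-order strategy.


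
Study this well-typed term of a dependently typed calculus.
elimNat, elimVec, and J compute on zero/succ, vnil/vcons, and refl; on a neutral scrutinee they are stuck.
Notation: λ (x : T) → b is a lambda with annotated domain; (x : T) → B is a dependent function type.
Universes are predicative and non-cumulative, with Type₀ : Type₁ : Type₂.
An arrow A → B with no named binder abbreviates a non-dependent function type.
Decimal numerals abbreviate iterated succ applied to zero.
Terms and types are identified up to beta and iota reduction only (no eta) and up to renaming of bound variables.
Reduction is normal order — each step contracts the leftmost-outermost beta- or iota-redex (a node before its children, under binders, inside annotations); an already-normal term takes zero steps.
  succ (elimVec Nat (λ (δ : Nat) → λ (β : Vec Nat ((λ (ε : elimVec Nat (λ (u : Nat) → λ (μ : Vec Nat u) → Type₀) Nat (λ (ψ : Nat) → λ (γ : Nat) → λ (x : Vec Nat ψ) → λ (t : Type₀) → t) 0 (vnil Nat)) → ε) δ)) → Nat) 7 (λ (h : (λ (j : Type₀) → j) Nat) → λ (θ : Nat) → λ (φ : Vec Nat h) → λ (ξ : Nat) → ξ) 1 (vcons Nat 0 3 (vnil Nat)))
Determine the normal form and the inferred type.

reduced normal form:
  8
type:
  Nat


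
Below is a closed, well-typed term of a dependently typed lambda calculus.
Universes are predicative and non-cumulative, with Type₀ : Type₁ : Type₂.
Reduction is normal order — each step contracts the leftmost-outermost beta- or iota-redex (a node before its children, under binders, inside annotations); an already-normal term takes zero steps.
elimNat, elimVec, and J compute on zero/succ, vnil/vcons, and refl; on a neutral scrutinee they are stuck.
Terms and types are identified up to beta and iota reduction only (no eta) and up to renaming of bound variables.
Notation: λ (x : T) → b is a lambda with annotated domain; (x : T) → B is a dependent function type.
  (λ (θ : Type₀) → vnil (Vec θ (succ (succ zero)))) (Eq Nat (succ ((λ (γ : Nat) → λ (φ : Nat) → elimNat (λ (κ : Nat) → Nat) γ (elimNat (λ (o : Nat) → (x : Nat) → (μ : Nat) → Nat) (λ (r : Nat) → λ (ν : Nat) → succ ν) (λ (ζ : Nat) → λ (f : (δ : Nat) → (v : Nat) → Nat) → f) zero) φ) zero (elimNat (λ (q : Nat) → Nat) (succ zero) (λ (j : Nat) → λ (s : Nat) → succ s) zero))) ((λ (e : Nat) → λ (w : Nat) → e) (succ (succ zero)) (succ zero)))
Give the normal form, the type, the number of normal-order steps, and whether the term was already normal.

reduced normal form:
  vnil (Vec (Eq Nat (succ (succ zero)) (succ (succ zero))) (succ (succ zero)))
inferred type:
  Vec (Vec (Eq Nat (succ (succ zero)) (succ (succ zero))) (succ (succ zero))) zero
normal-order step count: 11
started in normal form: no
first contracted redex: a beta-redex


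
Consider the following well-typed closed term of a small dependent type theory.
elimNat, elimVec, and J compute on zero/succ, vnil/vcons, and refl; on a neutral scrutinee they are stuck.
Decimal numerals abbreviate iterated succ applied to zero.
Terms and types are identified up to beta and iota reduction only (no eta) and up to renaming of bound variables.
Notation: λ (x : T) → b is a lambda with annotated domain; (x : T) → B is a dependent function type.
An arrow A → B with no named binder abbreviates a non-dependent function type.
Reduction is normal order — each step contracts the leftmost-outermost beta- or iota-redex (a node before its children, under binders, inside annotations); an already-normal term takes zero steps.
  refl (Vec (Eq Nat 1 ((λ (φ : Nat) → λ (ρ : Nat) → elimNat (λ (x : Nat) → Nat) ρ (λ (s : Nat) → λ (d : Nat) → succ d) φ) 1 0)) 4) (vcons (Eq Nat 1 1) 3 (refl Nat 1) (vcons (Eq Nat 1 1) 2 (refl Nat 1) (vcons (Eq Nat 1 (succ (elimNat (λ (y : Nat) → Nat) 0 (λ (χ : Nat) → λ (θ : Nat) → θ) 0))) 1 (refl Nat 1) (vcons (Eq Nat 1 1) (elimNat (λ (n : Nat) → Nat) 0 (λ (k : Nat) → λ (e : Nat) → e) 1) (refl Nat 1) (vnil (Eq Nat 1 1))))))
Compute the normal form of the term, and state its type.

normal form:
  refl (Vec (Eq Nat 1 1) 4) (vcons (Eq Nat 1 1) 3 (refl Nat 1) (vcons (Eq Nat 1 1) 2 (refl Nat 1) (vcons (Eq Nat 1 1) 1 (refl Nat 1) (vcons (Eq Nat 1 1) 0 (refl Nat 1) (vnil (Eq Nat 1 1))))))
the term's type:
  Eq (Vec (Eq Nat 1 1) 4) (vcons (Eq Nat 1 1) 3 (refl Nat 1) (vcons (Eq Nat 1 1) 2 (refl Nat 1) (vcons (Eq Nat 1 1) 1 (refl Nat 1) (vcons (Eq Nat 1 1) 0 (refl Nat 1) (vnil (Eq Nat 1 1)))))) (vcons (Eq Nat 1 1) 3 (refl Nat 1) (vcons (Eq Nat 1 1) 2 (refl Nat 1) (vcons (Eq Nat 1 1) 1 (refl Nat 1) (vcons (Eq Nat 1 1) 0 (refl Nat 1) (vnil (Eq Nat 1 1))))))
observation: contracting a beta-redex first, the term normalizes in 11 steps.


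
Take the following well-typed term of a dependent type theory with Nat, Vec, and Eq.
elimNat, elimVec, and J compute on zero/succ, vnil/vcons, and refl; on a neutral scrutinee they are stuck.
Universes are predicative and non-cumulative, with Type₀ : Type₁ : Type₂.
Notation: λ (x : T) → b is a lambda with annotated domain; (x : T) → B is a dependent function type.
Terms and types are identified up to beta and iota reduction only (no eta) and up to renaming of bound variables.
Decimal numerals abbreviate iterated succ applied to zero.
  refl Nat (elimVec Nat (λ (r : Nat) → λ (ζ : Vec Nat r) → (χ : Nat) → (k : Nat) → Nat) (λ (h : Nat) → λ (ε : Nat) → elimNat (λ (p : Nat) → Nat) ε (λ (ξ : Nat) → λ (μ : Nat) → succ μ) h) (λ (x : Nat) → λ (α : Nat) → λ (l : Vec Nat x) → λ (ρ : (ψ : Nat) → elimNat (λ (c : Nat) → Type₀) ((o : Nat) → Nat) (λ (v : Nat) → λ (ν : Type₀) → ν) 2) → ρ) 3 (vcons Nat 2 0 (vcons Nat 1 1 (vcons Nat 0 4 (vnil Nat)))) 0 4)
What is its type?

the term's type:
  Eq Nat 4 4


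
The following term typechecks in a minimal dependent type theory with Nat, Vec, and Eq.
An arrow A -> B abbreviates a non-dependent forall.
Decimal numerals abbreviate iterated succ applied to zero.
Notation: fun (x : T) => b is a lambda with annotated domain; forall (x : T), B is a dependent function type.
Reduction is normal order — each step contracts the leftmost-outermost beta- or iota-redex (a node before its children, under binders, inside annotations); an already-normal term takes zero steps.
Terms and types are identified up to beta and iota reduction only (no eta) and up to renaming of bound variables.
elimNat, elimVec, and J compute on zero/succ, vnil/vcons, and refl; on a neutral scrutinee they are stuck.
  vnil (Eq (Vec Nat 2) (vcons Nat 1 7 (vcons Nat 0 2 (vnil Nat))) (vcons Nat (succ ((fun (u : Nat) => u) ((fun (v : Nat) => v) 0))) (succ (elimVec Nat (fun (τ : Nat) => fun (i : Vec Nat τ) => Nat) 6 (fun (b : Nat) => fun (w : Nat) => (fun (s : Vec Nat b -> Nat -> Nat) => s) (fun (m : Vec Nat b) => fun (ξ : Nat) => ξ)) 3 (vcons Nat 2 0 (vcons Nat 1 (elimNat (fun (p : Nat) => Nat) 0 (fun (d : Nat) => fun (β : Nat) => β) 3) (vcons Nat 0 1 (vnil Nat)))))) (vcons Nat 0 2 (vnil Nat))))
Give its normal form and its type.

reduced normal form:
  vnil (Eq (Vec Nat 2) (vcons Nat 1 7 (vcons Nat 0 2 (vnil Nat))) (vcons Nat 1 7 (vcons Nat 0 2 (vnil Nat))))
the term's type:
  Vec (Eq (Vec Nat 2) (vcons Nat 1 7 (vcons Nat 0 2 (vnil Nat))) (vcons Nat 1 7 (vcons Nat 0 2 (vnil Nat)))) 0
observation: the leftmost-outermost redex is a beta-redex, and normalization takes 21 steps.


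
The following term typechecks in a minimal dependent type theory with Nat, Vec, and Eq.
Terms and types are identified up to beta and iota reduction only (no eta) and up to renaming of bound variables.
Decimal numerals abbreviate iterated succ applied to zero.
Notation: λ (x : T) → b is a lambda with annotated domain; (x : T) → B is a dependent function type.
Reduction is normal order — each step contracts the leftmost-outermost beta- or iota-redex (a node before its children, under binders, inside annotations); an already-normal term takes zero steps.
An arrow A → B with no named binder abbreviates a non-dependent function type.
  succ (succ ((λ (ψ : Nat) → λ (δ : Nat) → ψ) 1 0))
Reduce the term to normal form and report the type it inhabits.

resulting normal form:
  3
the term's type:
  Nat


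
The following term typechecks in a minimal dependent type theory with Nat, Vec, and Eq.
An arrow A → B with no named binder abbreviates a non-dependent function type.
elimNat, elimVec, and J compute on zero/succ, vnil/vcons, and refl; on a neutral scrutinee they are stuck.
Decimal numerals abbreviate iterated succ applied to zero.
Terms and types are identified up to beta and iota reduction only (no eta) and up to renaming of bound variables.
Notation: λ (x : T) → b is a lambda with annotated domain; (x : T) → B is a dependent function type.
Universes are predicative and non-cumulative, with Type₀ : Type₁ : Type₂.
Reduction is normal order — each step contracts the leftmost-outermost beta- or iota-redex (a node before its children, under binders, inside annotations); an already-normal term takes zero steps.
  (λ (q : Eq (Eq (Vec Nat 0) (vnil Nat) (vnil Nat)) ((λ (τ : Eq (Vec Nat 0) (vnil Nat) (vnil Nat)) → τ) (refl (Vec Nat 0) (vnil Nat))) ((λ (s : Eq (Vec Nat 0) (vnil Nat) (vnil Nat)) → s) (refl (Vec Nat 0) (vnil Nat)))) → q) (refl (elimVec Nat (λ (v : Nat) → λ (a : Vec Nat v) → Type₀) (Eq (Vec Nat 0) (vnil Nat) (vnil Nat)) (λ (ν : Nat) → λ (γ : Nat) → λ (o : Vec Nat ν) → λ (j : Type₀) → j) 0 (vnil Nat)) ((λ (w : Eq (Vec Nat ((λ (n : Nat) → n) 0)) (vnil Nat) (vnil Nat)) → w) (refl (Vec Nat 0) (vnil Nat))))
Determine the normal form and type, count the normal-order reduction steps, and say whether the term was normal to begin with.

reduced normal form:
  refl (Eq (Vec Nat 0) (vnil Nat) (vnil Nat)) (refl (Vec Nat 0) (vnil Nat))
the term's type:
  Eq (Eq (Vec Nat 0) (vnil Nat) (vnil Nat)) (refl (Vec Nat 0) (vnil Nat)) (refl (Vec Nat 0) (vnil Nat))
reduction steps (normal order): 3
already normal: no
first redex: a beta-redex


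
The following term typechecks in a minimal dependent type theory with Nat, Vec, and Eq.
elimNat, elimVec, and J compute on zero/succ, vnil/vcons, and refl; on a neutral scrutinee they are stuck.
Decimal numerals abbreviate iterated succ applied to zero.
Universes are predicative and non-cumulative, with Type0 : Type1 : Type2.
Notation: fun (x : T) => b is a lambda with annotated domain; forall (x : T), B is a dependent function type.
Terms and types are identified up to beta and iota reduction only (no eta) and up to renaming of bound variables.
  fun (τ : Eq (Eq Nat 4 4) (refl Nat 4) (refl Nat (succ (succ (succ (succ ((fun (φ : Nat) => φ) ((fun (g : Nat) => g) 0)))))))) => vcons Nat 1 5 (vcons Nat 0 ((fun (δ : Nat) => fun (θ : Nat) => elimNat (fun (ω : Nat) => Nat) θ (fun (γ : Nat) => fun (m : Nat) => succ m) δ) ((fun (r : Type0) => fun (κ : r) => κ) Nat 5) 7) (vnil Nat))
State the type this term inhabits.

type:
  forall (τ : Eq (Eq Nat 4 4) (refl Nat 4) (refl Nat 4)), Vec Nat 2


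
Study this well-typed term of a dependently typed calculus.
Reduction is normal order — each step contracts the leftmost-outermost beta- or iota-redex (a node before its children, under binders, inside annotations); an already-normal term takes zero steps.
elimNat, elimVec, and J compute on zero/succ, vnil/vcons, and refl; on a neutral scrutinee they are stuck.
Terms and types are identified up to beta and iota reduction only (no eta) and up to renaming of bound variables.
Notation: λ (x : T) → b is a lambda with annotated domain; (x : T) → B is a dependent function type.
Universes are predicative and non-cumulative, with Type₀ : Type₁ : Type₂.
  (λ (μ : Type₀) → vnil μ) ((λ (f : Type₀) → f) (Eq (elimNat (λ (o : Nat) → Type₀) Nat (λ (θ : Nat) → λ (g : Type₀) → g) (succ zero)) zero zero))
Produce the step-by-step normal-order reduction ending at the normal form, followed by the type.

normal-order reduction:
  (λ (μ : Type₀) → vnil μ) ((λ (f : Type₀) → f) (Eq (elimNat (λ (o : Nat) → Type₀) Nat (λ (θ : Nat) → λ (g : Type₀) → g) (succ zero)) zero zero))
  ~> vnil ((λ (μ : Type₀) → μ) (Eq (elimNat (λ (f : Nat) → Type₀) Nat (λ (o : Nat) → λ (θ : Type₀) → θ) (succ zero)) zero zero))
  ~> vnil (Eq (elimNat (λ (μ : Nat) → Type₀) Nat (λ (f : Nat) → λ (o : Type₀) → o) (succ zero)) zero zero)
  ~> vnil (Eq ((λ (μ : Nat) → λ (f : Type₀) → f) zero (elimNat (λ (o : Nat) → Type₀) Nat (λ (θ : Nat) → λ (g : Type₀) → g) zero)) zero zero)
  ~> vnil (Eq ((λ (μ : Type₀) → μ) (elimNat (λ (f : Nat) → Type₀) Nat (λ (o : Nat) → λ (θ : Type₀) → θ) zero)) zero zero)
  ~> vnil (Eq (elimNat (λ (μ : Nat) → Type₀) Nat (λ (f : Nat) → λ (o : Type₀) → o) zero) zero zero)
  ~> vnil (Eq Nat zero zero)
type:
  Vec (Eq Nat zero zero) zero


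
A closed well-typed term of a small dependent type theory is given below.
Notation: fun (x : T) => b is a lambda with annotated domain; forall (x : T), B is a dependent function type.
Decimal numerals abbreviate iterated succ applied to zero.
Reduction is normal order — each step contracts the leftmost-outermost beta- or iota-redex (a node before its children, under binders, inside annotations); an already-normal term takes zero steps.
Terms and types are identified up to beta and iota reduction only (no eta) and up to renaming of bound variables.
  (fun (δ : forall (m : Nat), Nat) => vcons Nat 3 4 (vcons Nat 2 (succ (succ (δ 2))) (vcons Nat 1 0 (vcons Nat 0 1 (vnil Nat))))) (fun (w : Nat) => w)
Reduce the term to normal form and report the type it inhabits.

normal form:
  vcons Nat 3 4 (vcons Nat 2 4 (vcons Nat 1 0 (vcons Nat 0 1 (vnil Nat))))
type:
  Vec Nat 4


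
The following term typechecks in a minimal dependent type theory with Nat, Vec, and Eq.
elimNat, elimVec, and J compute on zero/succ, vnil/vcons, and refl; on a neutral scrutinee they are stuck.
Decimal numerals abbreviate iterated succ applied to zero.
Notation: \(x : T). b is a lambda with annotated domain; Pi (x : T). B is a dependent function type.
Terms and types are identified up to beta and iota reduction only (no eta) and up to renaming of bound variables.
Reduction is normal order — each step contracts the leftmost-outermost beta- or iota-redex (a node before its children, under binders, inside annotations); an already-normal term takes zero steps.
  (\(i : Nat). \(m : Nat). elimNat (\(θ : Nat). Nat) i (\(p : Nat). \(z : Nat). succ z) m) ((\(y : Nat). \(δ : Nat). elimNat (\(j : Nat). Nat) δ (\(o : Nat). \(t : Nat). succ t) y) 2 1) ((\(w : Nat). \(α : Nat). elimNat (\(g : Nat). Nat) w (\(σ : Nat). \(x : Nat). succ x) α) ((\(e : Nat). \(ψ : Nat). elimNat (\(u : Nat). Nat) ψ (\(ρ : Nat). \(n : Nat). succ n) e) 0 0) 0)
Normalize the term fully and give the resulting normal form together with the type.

resulting normal form:
  3
type:
  Nat
observation: the term reaches its normal form after 18 normal-order steps.


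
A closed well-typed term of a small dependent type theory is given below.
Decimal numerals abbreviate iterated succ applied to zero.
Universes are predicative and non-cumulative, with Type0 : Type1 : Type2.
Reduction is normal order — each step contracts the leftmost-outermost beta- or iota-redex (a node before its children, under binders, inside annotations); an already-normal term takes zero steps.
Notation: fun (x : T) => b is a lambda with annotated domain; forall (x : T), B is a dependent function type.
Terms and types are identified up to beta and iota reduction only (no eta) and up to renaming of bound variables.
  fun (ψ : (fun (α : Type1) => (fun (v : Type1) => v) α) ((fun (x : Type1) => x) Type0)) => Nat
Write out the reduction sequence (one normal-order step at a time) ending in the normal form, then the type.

reduction (normal order):
  fun (ψ : (fun (α : Type1) => (fun (v : Type1) => v) α) ((fun (x : Type1) => x) Type0)) => Nat
  ~> fun (ψ : (fun (α : Type1) => α) ((fun (v : Type1) => v) Type0)) => Nat
  ~> fun (ψ : (fun (α : Type1) => α) Type0) => Nat
  ~> fun (ψ : Type0) => Nat
type:
  forall (ψ : Type0), Type0


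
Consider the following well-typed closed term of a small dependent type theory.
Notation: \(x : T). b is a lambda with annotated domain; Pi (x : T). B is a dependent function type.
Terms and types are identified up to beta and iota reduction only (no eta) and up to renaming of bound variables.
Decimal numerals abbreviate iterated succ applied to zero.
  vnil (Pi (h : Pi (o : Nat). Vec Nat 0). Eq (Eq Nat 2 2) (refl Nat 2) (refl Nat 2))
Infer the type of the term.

type:
  Vec (Pi (h : Pi (o : Nat). Vec Nat 0). Eq (Eq Nat 2 2) (refl Nat 2) (refl Nat 2)) 0


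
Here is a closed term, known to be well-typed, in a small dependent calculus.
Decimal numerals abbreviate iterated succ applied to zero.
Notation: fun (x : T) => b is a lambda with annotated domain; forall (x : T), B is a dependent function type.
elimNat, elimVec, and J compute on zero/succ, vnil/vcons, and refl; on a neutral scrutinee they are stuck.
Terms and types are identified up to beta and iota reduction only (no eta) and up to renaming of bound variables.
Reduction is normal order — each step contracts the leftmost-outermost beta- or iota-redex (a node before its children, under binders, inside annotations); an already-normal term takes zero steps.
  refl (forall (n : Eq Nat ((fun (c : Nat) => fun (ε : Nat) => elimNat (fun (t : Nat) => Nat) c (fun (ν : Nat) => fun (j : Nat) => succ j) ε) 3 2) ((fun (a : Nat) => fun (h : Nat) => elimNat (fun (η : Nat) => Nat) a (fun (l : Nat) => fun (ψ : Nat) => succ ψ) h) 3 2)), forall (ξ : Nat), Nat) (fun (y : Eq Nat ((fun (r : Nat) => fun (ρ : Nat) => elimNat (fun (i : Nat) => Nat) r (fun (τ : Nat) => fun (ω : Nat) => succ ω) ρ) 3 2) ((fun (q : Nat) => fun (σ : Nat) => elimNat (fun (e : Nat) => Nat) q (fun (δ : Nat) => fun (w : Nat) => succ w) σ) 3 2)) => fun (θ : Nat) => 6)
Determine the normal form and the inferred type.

reduced normal form:
  refl (forall (n : Eq Nat 5 5), forall (c : Nat), Nat) (fun (ε : Eq Nat 5 5) => fun (t : Nat) => 6)
inferred type:
  Eq (forall (n : Eq Nat 5 5), forall (c : Nat), Nat) (fun (ε : Eq Nat 5 5) => fun (t : Nat) => 6) (fun (ν : Eq Nat 5 5) => fun (j : Nat) => 6)
observation: the leftmost-outermost redex is a beta-redex, and normalization takes 36 steps.


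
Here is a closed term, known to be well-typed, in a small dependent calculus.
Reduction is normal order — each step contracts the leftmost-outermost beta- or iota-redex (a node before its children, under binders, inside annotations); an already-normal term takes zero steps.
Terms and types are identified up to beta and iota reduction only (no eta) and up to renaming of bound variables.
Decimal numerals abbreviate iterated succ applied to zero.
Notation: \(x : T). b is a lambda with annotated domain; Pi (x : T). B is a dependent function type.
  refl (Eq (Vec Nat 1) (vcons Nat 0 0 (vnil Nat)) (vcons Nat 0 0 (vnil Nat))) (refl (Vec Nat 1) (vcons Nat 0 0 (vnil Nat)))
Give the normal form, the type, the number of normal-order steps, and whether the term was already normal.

reduced normal form:
  refl (Eq (Vec Nat 1) (vcons Nat 0 0 (vnil Nat)) (vcons Nat 0 0 (vnil Nat))) (refl (Vec Nat 1) (vcons Nat 0 0 (vnil Nat)))
inferred type:
  Eq (Eq (Vec Nat 1) (vcons Nat 0 0 (vnil Nat)) (vcons Nat 0 0 (vnil Nat))) (refl (Vec Nat 1) (vcons Nat 0 0 (vnil Nat))) (refl (Vec Nat 1) (vcons Nat 0 0 (vnil Nat)))
steps to reach normal form (normal order): 0
started in normal form: yes


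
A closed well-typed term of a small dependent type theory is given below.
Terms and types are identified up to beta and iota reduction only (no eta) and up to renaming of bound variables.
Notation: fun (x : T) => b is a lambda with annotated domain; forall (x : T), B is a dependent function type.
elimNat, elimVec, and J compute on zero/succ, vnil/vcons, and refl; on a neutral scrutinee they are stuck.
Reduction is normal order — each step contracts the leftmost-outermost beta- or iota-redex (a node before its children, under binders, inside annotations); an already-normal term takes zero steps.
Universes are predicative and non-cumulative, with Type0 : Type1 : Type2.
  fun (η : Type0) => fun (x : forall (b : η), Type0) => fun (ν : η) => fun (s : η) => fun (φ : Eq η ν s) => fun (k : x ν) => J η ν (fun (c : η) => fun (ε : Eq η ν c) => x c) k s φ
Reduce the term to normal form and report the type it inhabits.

resulting normal form:
  fun (η : Type0) => fun (x : forall (b : η), Type0) => fun (ν : η) => fun (s : η) => fun (φ : Eq η ν s) => fun (k : x ν) => J η ν (fun (c : η) => fun (ε : Eq η ν c) => x c) k s φ
inferred type:
  forall (η : Type0), forall (x : forall (b : η), Type0), forall (ν : η), forall (s : η), forall (φ : Eq η ν s), forall (k : x ν), x s
observation: no redex remains anywhere in the term; it is its own normal form.


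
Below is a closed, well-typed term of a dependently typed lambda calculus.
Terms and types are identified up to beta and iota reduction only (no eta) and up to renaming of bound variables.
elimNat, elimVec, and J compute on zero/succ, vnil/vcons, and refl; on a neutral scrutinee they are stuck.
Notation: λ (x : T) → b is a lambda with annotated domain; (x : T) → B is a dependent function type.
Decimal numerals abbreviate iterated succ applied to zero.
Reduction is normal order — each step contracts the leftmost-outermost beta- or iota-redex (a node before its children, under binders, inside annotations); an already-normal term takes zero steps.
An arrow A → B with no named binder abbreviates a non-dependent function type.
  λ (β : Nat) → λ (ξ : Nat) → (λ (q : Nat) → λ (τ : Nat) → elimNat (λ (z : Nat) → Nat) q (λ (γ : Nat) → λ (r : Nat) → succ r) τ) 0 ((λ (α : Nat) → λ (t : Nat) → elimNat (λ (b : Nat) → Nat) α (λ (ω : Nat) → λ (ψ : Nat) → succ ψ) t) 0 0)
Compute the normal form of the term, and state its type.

normal form:
  λ (β : Nat) → λ (ξ : Nat) → 0
the term's type:
  Nat → Nat → Nat
observation: 6 normal-order steps separate the term from its normal form.


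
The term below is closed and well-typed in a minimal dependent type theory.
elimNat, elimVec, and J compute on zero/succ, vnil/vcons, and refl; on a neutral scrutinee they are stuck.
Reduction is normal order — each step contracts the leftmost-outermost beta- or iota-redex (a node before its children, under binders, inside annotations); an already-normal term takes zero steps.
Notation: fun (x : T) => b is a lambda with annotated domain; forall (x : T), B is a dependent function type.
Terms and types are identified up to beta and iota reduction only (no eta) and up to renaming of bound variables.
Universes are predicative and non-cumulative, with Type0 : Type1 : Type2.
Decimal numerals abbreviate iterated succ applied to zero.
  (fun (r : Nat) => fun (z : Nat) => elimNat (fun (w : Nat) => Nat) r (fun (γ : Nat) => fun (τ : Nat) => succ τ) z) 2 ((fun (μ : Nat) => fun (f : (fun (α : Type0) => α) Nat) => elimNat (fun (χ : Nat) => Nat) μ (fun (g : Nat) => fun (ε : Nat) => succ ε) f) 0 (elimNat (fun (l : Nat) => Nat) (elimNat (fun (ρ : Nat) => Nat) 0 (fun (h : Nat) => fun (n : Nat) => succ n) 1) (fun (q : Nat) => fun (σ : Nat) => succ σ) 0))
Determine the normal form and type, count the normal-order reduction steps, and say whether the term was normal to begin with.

normal form:
  3
the term's type:
  Nat
normal-order step count: 17
term was already normal: no
first redex: a beta-redex
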